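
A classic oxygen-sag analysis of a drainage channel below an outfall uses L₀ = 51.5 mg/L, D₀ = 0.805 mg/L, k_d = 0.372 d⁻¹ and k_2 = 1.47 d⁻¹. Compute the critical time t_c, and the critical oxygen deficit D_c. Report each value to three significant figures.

t_c = [1/(k_2−k_d)] ln[(k_2/k_d)(1 − D₀(k_2−k_d)/(k_d L₀))]
= [1/(1.47−0.372)] ln[(1.47/0.372)(1 − 0.805×1.098/(0.372×51.5))]
= (1/1.098) ln[3.952 × 0.9539] = 0.9107 × ln(3.769) = 0.9107 × 1.327 = 1.208 d.
D_c = (k_d/k_2) L₀ e^(−k_d t_c) = (0.372/1.47) × 51.5 × e^(−0.372×1.208) = 0.2531 × 51.5 × 0.6379 = 8.314 mg/L.

t_c ≈ 1.21 d; D_c ≈ 8.31 mg/L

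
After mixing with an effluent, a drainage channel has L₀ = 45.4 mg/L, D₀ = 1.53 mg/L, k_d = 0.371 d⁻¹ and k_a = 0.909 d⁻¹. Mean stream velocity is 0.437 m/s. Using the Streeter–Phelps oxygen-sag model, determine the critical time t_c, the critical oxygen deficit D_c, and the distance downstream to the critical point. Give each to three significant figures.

With k_a/k_d = 2.450 and 1 − D₀(k_a−k_d)/(k_d L₀) = 0.9511,
t_c = ln(2.450 × 0.9511) / (0.909 − 0.371) = ln(2.330) / 0.5380 = 0.8460/0.5380 = 1.573 d.
D_c = (k_d/k_a) L₀ e^(−k_d t_c) = (0.371/0.909) × 45.4 × e^(−0.371×1.573) = 0.4081 × 45.4 × 0.5580 = 10.34 mg/L.
x_c = v t_c = 0.437 m/s × 1.573 d × 86400 s/d = 59370 m ≈ 59.4 km.

t_c ≈ 1.57 d; D_c ≈ 10.3 mg/L; x_c ≈ 59.4 km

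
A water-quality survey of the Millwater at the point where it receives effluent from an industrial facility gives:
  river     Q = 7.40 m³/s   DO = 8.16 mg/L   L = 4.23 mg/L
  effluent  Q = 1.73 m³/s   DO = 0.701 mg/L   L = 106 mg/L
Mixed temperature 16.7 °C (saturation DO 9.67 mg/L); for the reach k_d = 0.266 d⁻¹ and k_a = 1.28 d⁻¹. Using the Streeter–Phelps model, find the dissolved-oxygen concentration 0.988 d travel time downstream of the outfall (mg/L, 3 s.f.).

DO ≈ 5.84 mg/L

Mixed DO = (7.40×8.16 + 1.73×0.701)/(7.40+1.73) = 61.60/9.130 = 6.747 mg/L.
Mixed L₀ = (7.40×4.23 + 1.73×106)/(9.130) = 214.7/9.130 = 23.51 mg/L.
Initial deficit D₀ = C_s − DO₀ = 9.67 − 6.747 = 2.923 mg/L.
D(0.988) = [0.266×23.51/(1.28−0.266)](e^(−0.266×0.988) − e^(−1.28×0.988)) + 2.923 e^(−1.28×0.988)
= 6.168 × (0.7689 − 0.2823) + 2.923 × 0.2823 = 3.827 mg/L.
DO = 9.67 − 3.827 = 5.843 mg/L.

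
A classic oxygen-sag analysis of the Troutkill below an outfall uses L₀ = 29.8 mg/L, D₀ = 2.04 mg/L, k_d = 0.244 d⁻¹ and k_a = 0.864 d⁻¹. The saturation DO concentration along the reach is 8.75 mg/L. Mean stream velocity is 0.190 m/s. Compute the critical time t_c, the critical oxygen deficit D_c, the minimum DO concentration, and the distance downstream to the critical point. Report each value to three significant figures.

t_c = [1/(k_a−k_d)] ln[(k_a/k_d)(1 − D₀(k_a−k_d)/(k_d L₀))]
= [1/(0.864−0.244)] ln[(0.864/0.244)(1 − 2.04×0.6200/(0.244×29.8))]
= (1/0.6200) ln[3.541 × 0.8261] = 1.613 × ln(2.925) = 1.613 × 1.073 = 1.731 d.
D_c = (k_d/k_a) L₀ e^(−k_d t_c) = (0.244/0.864) × 29.8 × e^(−0.244×1.731) = 0.2824 × 29.8 × 0.6555 = 5.516 mg/L.
Minimum DO = C_s − D_c = 8.75 − 5.516 = 3.234 mg/L.
x_c = v t_c = 0.190 m/s × 1.731 d × 86400 s/d = 28420 m ≈ 28.4 km.

t_c ≈ 1.73 d; D_c ≈ 5.52 mg/L; min DO ≈ 3.23 mg/L; x_c ≈ 28.4 km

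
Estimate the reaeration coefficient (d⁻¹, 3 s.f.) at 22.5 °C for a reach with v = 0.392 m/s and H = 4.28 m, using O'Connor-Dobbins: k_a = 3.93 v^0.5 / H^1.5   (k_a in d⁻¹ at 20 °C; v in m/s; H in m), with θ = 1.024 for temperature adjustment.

k_a ≈ 0.295 d⁻¹

k_a(20) = 3.93 × 0.392^0.5 / 4.28^1.5 = 3.93 × 0.6261 / 8.855 = 0.2779 d⁻¹.
k_a(22.5) = 0.2779 × 1.024^(22.5−20) = 0.2779 × 1.061 = 0.2949 d⁻¹.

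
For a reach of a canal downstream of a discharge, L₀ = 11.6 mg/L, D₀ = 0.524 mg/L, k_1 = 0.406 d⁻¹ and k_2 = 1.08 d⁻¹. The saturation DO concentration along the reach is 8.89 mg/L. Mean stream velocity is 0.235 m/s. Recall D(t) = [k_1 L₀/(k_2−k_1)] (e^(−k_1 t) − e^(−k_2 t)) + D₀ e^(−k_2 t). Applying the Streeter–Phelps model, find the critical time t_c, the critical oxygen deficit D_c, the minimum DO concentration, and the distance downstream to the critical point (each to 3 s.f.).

t_c ≈ 1.34 d; D_c ≈ 2.54 mg/L; min DO ≈ 6.35 mg/L; x_c ≈ 27.1 km

With k_2/k_1 = 2.660 and 1 − D₀(k_2−k_1)/(k_1 L₀) = 0.9250,
t_c = ln(2.660 × 0.9250) / (1.08 − 0.406) = ln(2.461) / 0.6740 = 0.9004/0.6740 = 1.336 d.
L(t_c) = L₀ e^(−k_1 t_c) = 11.6 × 0.5814 = 6.744 mg/L, and at the critical point k_2 D_c = k_1 L, so D_c = (0.406/1.08) × 6.744 = 2.535 mg/L.
Minimum DO = C_s − D_c = 8.89 − 2.535 = 6.355 mg/L.
x_c = v t_c = 0.235 m/s × 1.336 d × 86400 s/d = 27120 m ≈ 27.1 km.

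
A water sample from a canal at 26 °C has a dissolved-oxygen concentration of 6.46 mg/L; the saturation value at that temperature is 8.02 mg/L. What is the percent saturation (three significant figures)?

% saturation = C/C_s × 100 = 6.46/8.02 × 100 = 80.5 %.

80.5 % saturation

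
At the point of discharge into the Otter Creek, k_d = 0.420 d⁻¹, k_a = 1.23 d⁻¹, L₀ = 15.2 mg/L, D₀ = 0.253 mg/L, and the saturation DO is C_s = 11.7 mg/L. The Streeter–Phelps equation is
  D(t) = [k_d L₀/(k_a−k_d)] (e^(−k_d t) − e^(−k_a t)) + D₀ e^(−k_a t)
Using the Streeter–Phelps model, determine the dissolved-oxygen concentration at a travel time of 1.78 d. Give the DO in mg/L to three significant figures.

k_d L₀/(k_a−k_d) = 0.420×15.2/(1.23−0.420) = 6.384/0.8100 = 7.881 mg/L.
e^(−k_d t) = e^(−0.420×1.780) = 0.4735; e^(−k_a t) = e^(−1.23×1.780) = 0.1120.
D = 7.881 × (0.4735 − 0.1120) + 0.253 × 0.1120 = 2.849 + 0.02833 = 2.878 mg/L.
DO = C_s − D = 11.7 − 2.878 = 8.822 mg/L.

DO ≈ 8.82 mg/L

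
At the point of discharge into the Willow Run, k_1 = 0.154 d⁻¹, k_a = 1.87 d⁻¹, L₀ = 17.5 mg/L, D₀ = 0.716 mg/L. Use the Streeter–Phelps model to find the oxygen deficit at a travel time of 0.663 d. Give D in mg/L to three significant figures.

D ≈ 1.17 mg/L

k_1 L₀/(k_a−k_1) = 0.154×17.5/(1.87−0.154) = 2.695/1.716 = 1.571 mg/L.
e^(−k_1 t) = e^(−0.154×0.6630) = 0.9029; e^(−k_a t) = e^(−1.87×0.6630) = 0.2894.
D = 1.571 × (0.9029 − 0.2894) + 0.716 × 0.2894 = 0.9635 + 0.2072 = 1.171 mg/L.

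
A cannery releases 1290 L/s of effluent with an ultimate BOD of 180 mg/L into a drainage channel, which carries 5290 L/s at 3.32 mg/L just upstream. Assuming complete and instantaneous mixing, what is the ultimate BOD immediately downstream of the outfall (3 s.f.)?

Flow-weighted mixing: C = (Q_r C_r + Q_w C_w)/(Q_r + Q_w)
= (5290×3.32 + 1290×180)/(5290 + 1290) = 249800/6580 = 37.96 mg/L.

38.0 mg/L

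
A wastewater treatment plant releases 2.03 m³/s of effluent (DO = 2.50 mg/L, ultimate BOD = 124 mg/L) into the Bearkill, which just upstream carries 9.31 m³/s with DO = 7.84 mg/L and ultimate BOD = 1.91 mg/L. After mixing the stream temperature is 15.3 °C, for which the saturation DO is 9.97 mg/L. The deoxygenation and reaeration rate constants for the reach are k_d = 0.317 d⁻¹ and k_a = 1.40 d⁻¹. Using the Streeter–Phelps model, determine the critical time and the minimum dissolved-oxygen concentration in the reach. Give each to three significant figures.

t_c ≈ 0.830 d; minimum DO ≈ 5.83 mg/L

Mixed DO = (9.31×7.84 + 2.03×2.50)/(9.31+2.03) = 78.07/11.34 = 6.884 mg/L.
Mixed L₀ = (9.31×1.91 + 2.03×124)/(11.34) = 269.5/11.34 = 23.77 mg/L.
Initial deficit D₀ = C_s − DO₀ = 9.97 − 6.884 = 3.086 mg/L.
t_c = (1/1.083) ln[(1.40/0.317)(1 − 3.086×1.083/(0.317×23.77))] = 0.9234 × ln(2.457) = 0.8301 d.
D_c = (0.317/1.40) × 23.77 × e^(−0.317×0.8301) = 0.2264 × 23.77 × 0.7686 = 4.136 mg/L.
Minimum DO = 9.97 − 4.136 = 5.834 mg/L.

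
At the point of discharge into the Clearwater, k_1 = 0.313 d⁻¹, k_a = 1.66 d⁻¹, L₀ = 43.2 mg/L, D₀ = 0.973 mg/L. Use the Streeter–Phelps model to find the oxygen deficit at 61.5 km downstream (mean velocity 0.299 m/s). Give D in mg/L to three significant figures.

D ≈ 4.59 mg/L

Travel time t = x/v = 61.5 km / (0.299 m/s) = 61500 m / 0.299 m/s = 205700 s = 2.381 d.
k_1 L₀/(k_a−k_1) = 0.313×43.2/(1.66−0.313) = 13.52/1.347 = 10.04 mg/L.
e^(−k_1 t) = e^(−0.313×2.381) = 0.4747; e^(−k_a t) = e^(−1.66×2.381) = 0.01922.
D = 10.04 × (0.4747 − 0.01922) + 0.973 × 0.01922 = 4.572 + 0.01870 = 4.591 mg/L.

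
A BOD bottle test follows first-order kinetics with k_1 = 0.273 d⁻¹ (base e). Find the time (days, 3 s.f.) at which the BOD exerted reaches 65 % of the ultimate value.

y/L₀ = 1 − e^(−k_1 t) = 0.65 ⇒ e^(−k_1 t) = 0.350
t = −ln(0.350) / 0.273 = 1.050 / 0.273 = 3.846 d.

t ≈ 3.85 d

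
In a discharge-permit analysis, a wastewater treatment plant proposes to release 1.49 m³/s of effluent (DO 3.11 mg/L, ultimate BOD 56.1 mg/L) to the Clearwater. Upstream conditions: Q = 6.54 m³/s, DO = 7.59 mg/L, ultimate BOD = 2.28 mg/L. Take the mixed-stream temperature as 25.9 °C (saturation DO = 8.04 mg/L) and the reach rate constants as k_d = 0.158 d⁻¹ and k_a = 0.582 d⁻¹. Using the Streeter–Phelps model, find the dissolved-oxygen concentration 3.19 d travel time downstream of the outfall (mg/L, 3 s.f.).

DO ≈ 5.79 mg/L

Mixed DO = (6.54×7.59 + 1.49×3.11)/(6.54+1.49) = 54.27/8.030 = 6.759 mg/L.
Mixed L₀ = (6.54×2.28 + 1.49×56.1)/(8.030) = 98.50/8.030 = 12.27 mg/L.
Initial deficit D₀ = C_s − DO₀ = 8.04 − 6.759 = 1.281 mg/L.
D(3.19) = [0.158×12.27/(0.582−0.158)](e^(−0.158×3.19) − e^(−0.582×3.19)) + 1.281 e^(−0.582×3.19)
= 4.571 × (0.6041 − 0.1562) + 1.281 × 0.1562 = 2.247 mg/L.
DO = 8.04 − 2.247 = 5.793 mg/L.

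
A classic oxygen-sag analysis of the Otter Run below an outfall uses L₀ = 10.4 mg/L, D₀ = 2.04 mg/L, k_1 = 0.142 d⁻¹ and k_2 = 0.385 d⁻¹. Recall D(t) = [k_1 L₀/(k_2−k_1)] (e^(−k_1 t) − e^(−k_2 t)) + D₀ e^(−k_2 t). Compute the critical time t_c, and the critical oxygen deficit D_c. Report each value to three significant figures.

t_c ≈ 2.42 d; D_c ≈ 2.72 mg/L

t_c = [1/(k_2−k_1)] ln[(k_2/k_1)(1 − D₀(k_2−k_1)/(k_1 L₀))]
= [1/(0.385−0.142)] ln[(0.385/0.142)(1 − 2.04×0.2430/(0.142×10.4))]
= (1/0.2430) ln[2.711 × 0.6643] = 4.115 × ln(1.801) = 4.115 × 0.5884 = 2.422 d.
D_c = (k_1/k_2) L₀ e^(−k_1 t_c) = (0.142/0.385) × 10.4 × e^(−0.142×2.422) = 0.3688 × 10.4 × 0.7090 = 2.720 mg/L.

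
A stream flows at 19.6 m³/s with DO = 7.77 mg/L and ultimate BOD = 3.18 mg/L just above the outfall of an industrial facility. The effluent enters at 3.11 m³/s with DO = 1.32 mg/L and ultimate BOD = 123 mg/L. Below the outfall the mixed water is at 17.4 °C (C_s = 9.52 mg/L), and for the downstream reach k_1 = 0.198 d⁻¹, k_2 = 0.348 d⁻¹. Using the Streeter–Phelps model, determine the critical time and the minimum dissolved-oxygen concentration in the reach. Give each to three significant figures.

t_c ≈ 3.04 d; minimum DO ≈ 3.42 mg/L

Mixed DO = (19.6×7.77 + 3.11×1.32)/(19.6+3.11) = 156.4/22.71 = 6.887 mg/L.
Mixed L₀ = (19.6×3.18 + 3.11×123)/(22.71) = 444.9/22.71 = 19.59 mg/L.
Initial deficit D₀ = C_s − DO₀ = 9.52 − 6.887 = 2.633 mg/L.
t_c = (1/0.1500) ln[(0.348/0.198)(1 − 2.633×0.1500/(0.198×19.59))] = 6.667 × ln(1.579) = 3.044 d.
D_c = (0.198/0.348) × 19.59 × e^(−0.198×3.044) = 0.5690 × 19.59 × 0.5474 = 6.101 mg/L.
Minimum DO = 9.52 − 6.101 = 3.419 mg/L.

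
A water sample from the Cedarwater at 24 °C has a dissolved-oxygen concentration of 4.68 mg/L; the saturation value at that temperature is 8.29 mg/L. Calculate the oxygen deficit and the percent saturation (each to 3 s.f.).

D ≈ 3.61 mg/L; 56.5 % saturation

D = C_s − C = 8.29 − 4.68 = 3.61 mg/L.
% saturation = 4.68/8.29 × 100 = 56.5 %.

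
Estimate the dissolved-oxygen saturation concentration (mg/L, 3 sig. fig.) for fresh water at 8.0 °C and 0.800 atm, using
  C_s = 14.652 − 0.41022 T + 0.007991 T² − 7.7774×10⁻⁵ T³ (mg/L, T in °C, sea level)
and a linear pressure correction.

C_s ≈ 9.47 mg/L

At sea level: C_s = 14.652 − 0.41022×8.0 + 0.007991×8.0² − 7.7774×10⁻⁵×8.0³ = 11.84 mg/L.
Pressure correction: C_s' = 11.84 × 0.800 = 9.473 mg/L.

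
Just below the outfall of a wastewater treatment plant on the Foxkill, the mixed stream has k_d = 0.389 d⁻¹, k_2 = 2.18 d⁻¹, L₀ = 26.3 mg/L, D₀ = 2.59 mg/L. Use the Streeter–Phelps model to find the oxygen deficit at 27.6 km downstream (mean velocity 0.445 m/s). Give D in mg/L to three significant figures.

Travel time t = x/v = 27.6 km / (0.445 m/s) = 27600 m / 0.445 m/s = 62020 s = 0.7179 d.
k_d L₀/(k_2−k_d) = 0.389×26.3/(2.18−0.389) = 10.23/1.791 = 5.712 mg/L.
e^(−k_d t) = e^(−0.389×0.7179) = 0.7564; e^(−k_2 t) = e^(−2.18×0.7179) = 0.2091.
D = 5.712 × (0.7564 − 0.2091) + 2.59 × 0.2091 = 3.126 + 0.5416 = 3.668 mg/L.

D ≈ 3.67 mg/L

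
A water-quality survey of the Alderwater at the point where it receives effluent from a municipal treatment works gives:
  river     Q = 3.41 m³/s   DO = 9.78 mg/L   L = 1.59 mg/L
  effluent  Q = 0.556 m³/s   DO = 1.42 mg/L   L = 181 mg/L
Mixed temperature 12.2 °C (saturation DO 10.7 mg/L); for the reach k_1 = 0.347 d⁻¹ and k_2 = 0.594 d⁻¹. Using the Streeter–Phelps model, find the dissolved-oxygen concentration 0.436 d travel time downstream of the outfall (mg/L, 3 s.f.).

DO ≈ 5.79 mg/L

Mixed DO = (3.41×9.78 + 0.556×1.42)/(3.41+0.556) = 34.14/3.966 = 8.608 mg/L.
Mixed L₀ = (3.41×1.59 + 0.556×181)/(3.966) = 106.1/3.966 = 26.74 mg/L.
Initial deficit D₀ = C_s − DO₀ = 10.7 − 8.608 = 2.092 mg/L.
D(0.436) = [0.347×26.74/(0.594−0.347)](e^(−0.347×0.436) − e^(−0.594×0.436)) + 2.092 e^(−0.594×0.436)
= 37.57 × (0.8596 − 0.7718) + 2.092 × 0.7718 = 4.912 mg/L.
DO = 10.7 − 4.912 = 5.788 mg/L.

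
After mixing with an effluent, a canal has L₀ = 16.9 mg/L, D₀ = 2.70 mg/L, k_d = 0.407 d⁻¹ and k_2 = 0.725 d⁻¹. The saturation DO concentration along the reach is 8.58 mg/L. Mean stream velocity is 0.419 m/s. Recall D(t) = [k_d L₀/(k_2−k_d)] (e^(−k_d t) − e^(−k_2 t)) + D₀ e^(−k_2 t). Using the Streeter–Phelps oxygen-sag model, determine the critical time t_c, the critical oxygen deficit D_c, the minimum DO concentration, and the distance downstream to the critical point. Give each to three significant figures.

t_c ≈ 1.40 d; D_c ≈ 5.37 mg/L; min DO ≈ 3.21 mg/L; x_c ≈ 50.5 km

At the critical point dD/dt = 0, so k_d L₀ e^(−k_d t) = k_2 D. Substituting D(t) from the Streeter–Phelps equation and solving for t gives
t_c = ln[(k_2/k_d)(1 − D₀(k_2−k_d)/(k_d L₀))] / (k_2−k_d).
Here k_2−k_d = 0.3180 d⁻¹ and 1 − D₀(k_2−k_d)/(k_d L₀) = 1 − 2.70×0.3180/(0.407×16.9) = 0.8752, so
t_c = ln(1.781 × 0.8752) / 0.3180 = 0.4440 / 0.3180 = 1.396 d.
L(t_c) = L₀ e^(−k_d t_c) = 16.9 × 0.5665 = 9.574 mg/L, and at the critical point k_2 D_c = k_d L, so D_c = (0.407/0.725) × 9.574 = 5.374 mg/L.
Minimum DO = C_s − D_c = 8.58 − 5.374 = 3.206 mg/L.
x_c = v t_c = 0.419 m/s × 1.396 d × 86400 s/d = 50550 m ≈ 50.5 km.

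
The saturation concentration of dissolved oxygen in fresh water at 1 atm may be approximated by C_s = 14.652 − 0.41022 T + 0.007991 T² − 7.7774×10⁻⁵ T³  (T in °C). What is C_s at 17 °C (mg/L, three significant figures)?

C_s = 14.652 − 0.41022×17 + 0.007991×17² − 7.7774×10⁻⁵×17³ = 9.606 mg/L.

C_s ≈ 9.61 mg/L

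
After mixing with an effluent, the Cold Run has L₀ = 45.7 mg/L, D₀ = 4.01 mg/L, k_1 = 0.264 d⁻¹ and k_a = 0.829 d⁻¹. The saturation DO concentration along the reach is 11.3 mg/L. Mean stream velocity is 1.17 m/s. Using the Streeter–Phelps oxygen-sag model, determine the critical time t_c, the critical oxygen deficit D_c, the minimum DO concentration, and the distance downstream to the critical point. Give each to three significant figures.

With k_a/k_1 = 3.140 and 1 − D₀(k_a−k_1)/(k_1 L₀) = 0.8122,
t_c = ln(3.140 × 0.8122) / (0.829 − 0.264) = ln(2.550) / 0.5650 = 0.9363/0.5650 = 1.657 d.
L(t_c) = L₀ e^(−k_1 t_c) = 45.7 × 0.6457 = 29.51 mg/L, and at the critical point k_a D_c = k_1 L, so D_c = (0.264/0.829) × 29.51 = 9.397 mg/L.
Minimum DO = C_s − D_c = 11.3 − 9.397 = 1.903 mg/L.
x_c = v t_c = 1.17 m/s × 1.657 d × 86400 s/d = 167500 m ≈ 168 km.

t_c ≈ 1.66 d; D_c ≈ 9.40 mg/L; min DO ≈ 1.90 mg/L; x_c ≈ 168 km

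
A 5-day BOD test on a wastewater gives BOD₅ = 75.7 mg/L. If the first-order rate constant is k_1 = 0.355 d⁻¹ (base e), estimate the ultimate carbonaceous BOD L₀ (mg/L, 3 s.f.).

BOD₅ = L₀(1 − e^(−5k_1)) ⇒ L₀ = BOD₅ / (1 − e^(−5×0.355))
= 75.7 / (1 − 0.1695) = 75.7 / 0.8305 = 91.15 mg/L.

L₀ ≈ 91.1 mg/L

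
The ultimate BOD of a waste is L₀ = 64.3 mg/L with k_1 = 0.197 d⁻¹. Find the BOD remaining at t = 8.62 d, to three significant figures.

L_t = L₀ e^(−k_1 t) = 64.3 × e^(−0.197×8.62) = 64.3 × 0.1830 = 11.77 mg/L.

L ≈ 11.8 mg/L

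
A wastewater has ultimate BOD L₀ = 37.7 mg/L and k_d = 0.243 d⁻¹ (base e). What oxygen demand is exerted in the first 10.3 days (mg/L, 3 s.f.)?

y ≈ 34.6 mg/L

y_t = L₀(1 − e^(−k_d t)) = 37.7 × (1 − e^(−0.243×10.3))
= 37.7 × (1 − 0.08185) = 37.7 × 0.9182 = 34.61 mg/L.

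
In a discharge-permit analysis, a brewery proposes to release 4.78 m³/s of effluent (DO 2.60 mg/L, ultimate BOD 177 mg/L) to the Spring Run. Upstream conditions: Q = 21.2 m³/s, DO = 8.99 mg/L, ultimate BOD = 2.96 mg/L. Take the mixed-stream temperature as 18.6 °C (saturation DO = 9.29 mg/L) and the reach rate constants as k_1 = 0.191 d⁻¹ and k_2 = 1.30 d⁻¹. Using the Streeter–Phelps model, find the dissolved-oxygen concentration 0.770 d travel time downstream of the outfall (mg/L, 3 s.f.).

DO ≈ 5.76 mg/L

Mixed DO = (21.2×8.99 + 4.78×2.60)/(21.2+4.78) = 203.0/25.98 = 7.814 mg/L.
Mixed L₀ = (21.2×2.96 + 4.78×177)/(25.98) = 908.8/25.98 = 34.98 mg/L.
Initial deficit D₀ = C_s − DO₀ = 9.29 − 7.814 = 1.476 mg/L.
D(0.770) = [0.191×34.98/(1.30−0.191)](e^(−0.191×0.770) − e^(−1.30×0.770)) + 1.476 e^(−1.30×0.770)
= 6.025 × (0.8632 − 0.3675) + 1.476 × 0.3675 = 3.529 mg/L.
DO = 9.29 − 3.529 = 5.761 mg/L.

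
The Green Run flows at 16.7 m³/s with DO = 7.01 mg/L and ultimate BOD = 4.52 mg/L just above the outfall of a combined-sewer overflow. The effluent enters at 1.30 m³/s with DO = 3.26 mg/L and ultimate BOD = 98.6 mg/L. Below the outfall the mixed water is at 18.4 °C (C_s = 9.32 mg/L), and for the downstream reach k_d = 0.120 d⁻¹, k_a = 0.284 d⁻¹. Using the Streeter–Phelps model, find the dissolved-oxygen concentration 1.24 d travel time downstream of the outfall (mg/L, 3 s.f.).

Mixed DO = (16.7×7.01 + 1.30×3.26)/(16.7+1.30) = 121.3/18.00 = 6.739 mg/L.
Mixed L₀ = (16.7×4.52 + 1.30×98.6)/(18.00) = 203.7/18.00 = 11.31 mg/L.
Initial deficit D₀ = C_s − DO₀ = 9.32 − 6.739 = 2.581 mg/L.
D(1.24) = [0.120×11.31/(0.284−0.120)](e^(−0.120×1.24) − e^(−0.284×1.24)) + 2.581 e^(−0.284×1.24)
= 8.279 × (0.8617 − 0.7032) + 2.581 × 0.7032 = 3.128 mg/L.
DO = 9.32 − 3.128 = 6.192 mg/L.

DO ≈ 6.19 mg/L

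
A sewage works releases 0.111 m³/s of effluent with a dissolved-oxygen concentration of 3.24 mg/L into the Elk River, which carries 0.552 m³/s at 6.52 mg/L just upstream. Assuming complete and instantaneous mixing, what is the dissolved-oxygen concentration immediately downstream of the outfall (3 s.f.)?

Flow-weighted mixing: C = (Q_r C_r + Q_w C_w)/(Q_r + Q_w)
= (0.552×6.52 + 0.111×3.24)/(0.552 + 0.111) = 3.959/0.6630 = 5.971 mg/L.

5.97 mg/L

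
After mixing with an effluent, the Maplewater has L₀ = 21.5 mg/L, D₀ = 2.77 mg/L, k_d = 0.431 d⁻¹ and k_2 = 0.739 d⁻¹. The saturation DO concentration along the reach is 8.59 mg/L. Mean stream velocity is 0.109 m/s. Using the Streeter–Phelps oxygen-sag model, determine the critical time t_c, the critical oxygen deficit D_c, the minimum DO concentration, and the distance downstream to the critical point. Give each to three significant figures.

t_c ≈ 1.44 d; D_c ≈ 6.75 mg/L; min DO ≈ 1.84 mg/L; x_c ≈ 13.5 km

At the critical point dD/dt = 0, so k_d L₀ e^(−k_d t) = k_2 D. Substituting D(t) from the Streeter–Phelps equation and solving for t gives
t_c = ln[(k_2/k_d)(1 − D₀(k_2−k_d)/(k_d L₀))] / (k_2−k_d).
Here k_2−k_d = 0.3080 d⁻¹ and 1 − D₀(k_2−k_d)/(k_d L₀) = 1 − 2.77×0.3080/(0.431×21.5) = 0.9079, so
t_c = ln(1.715 × 0.9079) / 0.3080 = 0.4426 / 0.3080 = 1.437 d.
L(t_c) = L₀ e^(−k_d t_c) = 21.5 × 0.5383 = 11.57 mg/L, and at the critical point k_2 D_c = k_d L, so D_c = (0.431/0.739) × 11.57 = 6.750 mg/L.
Minimum DO = C_s − D_c = 8.59 − 6.750 = 1.840 mg/L.
x_c = v t_c = 0.109 m/s × 1.437 d × 86400 s/d = 13530 m ≈ 13.5 km.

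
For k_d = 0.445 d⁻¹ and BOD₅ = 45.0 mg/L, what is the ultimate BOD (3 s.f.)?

BOD₅ = L₀(1 − e^(−5k_d)) ⇒ L₀ = BOD₅ / (1 − e^(−5×0.445))
= 45.0 / (1 − 0.1081) = 45.0 / 0.8919 = 50.45 mg/L.

L₀ ≈ 50.5 mg/L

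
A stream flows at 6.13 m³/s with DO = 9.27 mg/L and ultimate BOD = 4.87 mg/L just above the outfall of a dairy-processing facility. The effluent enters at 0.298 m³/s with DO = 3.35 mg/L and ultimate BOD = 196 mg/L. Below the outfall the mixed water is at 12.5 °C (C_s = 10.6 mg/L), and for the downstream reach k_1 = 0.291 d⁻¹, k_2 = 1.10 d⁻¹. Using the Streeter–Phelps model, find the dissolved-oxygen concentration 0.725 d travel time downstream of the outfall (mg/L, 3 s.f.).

Mixed DO = (6.13×9.27 + 0.298×3.35)/(6.13+0.298) = 57.82/6.428 = 8.996 mg/L.
Mixed L₀ = (6.13×4.87 + 0.298×196)/(6.428) = 88.26/6.428 = 13.73 mg/L.
Initial deficit D₀ = C_s − DO₀ = 10.6 − 8.996 = 1.604 mg/L.
D(0.725) = [0.291×13.73/(1.10−0.291)](e^(−0.291×0.725) − e^(−1.10×0.725)) + 1.604 e^(−1.10×0.725)
= 4.939 × (0.8098 − 0.4505) + 1.604 × 0.4505 = 2.498 mg/L.
DO = 10.6 − 2.498 = 8.102 mg/L.

DO ≈ 8.10 mg/L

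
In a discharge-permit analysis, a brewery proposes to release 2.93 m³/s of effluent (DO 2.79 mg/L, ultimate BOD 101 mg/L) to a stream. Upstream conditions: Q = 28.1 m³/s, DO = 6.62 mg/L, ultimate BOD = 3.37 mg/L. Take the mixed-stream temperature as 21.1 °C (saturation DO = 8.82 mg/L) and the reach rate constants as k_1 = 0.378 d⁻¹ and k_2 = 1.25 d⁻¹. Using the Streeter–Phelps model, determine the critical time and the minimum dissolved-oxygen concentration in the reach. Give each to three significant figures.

Mixed DO = (28.1×6.62 + 2.93×2.79)/(28.1+2.93) = 194.2/31.03 = 6.258 mg/L.
Mixed L₀ = (28.1×3.37 + 2.93×101)/(31.03) = 390.6/31.03 = 12.59 mg/L.
Initial deficit D₀ = C_s − DO₀ = 8.82 − 6.258 = 2.562 mg/L.
t_c = (1/0.8720) ln[(1.25/0.378)(1 − 2.562×0.8720/(0.378×12.59))] = 1.147 × ln(1.755) = 0.6447 d.
D_c = (0.378/1.25) × 12.59 × e^(−0.378×0.6447) = 0.3024 × 12.59 × 0.7837 = 2.983 mg/L.
Minimum DO = 8.82 − 2.983 = 5.837 mg/L.

t_c ≈ 0.645 d; minimum DO ≈ 5.84 mg/L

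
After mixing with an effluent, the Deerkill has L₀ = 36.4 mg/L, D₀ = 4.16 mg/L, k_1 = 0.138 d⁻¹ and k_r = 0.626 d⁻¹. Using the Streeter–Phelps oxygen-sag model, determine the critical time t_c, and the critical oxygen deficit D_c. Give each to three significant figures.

t_c ≈ 2.04 d; D_c ≈ 6.06 mg/L

With k_r/k_1 = 4.536 and 1 − D₀(k_r−k_1)/(k_1 L₀) = 0.5959,
t_c = ln(4.536 × 0.5959) / (0.626 − 0.138) = ln(2.703) / 0.4880 = 0.9943/0.4880 = 2.038 d.
D_c = (k_1/k_r) L₀ e^(−k_1 t_c) = (0.138/0.626) × 36.4 × e^(−0.138×2.038) = 0.2204 × 36.4 × 0.7549 = 6.057 mg/L.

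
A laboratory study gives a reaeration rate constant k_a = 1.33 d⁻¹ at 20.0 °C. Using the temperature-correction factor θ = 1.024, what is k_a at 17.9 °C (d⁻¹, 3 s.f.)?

k_a(T₂) = k_a(T₁) · θ^(T₂−T₁) = 1.33 × 1.024^(17.9−20.0)
= 1.33 × 1.024^-2.10 = 1.33 × 0.9514 = 1.265 d⁻¹.

k_a ≈ 1.27 d⁻¹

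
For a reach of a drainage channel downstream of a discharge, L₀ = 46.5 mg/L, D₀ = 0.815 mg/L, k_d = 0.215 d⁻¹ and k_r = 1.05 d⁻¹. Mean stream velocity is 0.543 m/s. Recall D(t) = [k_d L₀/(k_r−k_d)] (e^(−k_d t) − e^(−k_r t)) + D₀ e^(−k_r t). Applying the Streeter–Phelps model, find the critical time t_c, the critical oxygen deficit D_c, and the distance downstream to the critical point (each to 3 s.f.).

t_c ≈ 1.81 d; D_c ≈ 6.45 mg/L; x_c ≈ 85.1 km

With k_r/k_d = 4.884 and 1 − D₀(k_r−k_d)/(k_d L₀) = 0.9319,
t_c = ln(4.884 × 0.9319) / (1.05 − 0.215) = ln(4.551) / 0.8350 = 1.515/0.8350 = 1.815 d.
D_c = (k_d/k_r) L₀ e^(−k_d t_c) = (0.215/1.05) × 46.5 × e^(−0.215×1.815) = 0.2048 × 46.5 × 0.6769 = 6.445 mg/L.
x_c = v t_c = 0.543 m/s × 1.815 d × 86400 s/d = 85140 m ≈ 85.1 km.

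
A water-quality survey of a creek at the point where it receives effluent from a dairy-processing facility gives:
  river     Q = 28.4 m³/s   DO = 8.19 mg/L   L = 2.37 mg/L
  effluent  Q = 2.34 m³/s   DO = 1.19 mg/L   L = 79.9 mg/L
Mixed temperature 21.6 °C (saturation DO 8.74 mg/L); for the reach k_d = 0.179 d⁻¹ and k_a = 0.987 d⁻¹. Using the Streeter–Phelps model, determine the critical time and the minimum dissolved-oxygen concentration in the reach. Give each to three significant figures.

Mixed DO = (28.4×8.19 + 2.34×1.19)/(28.4+2.34) = 235.4/30.74 = 7.657 mg/L.
Mixed L₀ = (28.4×2.37 + 2.34×79.9)/(30.74) = 254.3/30.74 = 8.272 mg/L.
Initial deficit D₀ = C_s − DO₀ = 8.74 − 7.657 = 1.083 mg/L.
t_c = (1/0.8080) ln[(0.987/0.179)(1 − 1.083×0.8080/(0.179×8.272))] = 1.238 × ln(2.256) = 1.007 d.
D_c = (0.179/0.987) × 8.272 × e^(−0.179×1.007) = 0.1814 × 8.272 × 0.8351 = 1.253 mg/L.
Minimum DO = 8.74 − 1.253 = 7.487 mg/L.

t_c ≈ 1.01 d; minimum DO ≈ 7.49 mg/L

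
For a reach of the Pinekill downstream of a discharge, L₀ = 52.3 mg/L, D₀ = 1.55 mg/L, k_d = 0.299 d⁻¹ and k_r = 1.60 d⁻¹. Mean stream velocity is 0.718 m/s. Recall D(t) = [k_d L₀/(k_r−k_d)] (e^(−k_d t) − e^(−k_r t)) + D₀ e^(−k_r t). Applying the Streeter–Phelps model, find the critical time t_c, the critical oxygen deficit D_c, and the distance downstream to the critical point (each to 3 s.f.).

t_c = [1/(k_r−k_d)] ln[(k_r/k_d)(1 − D₀(k_r−k_d)/(k_d L₀))]
= [1/(1.60−0.299)] ln[(1.60/0.299)(1 − 1.55×1.301/(0.299×52.3))]
= (1/1.301) ln[5.351 × 0.8710] = 0.7686 × ln(4.661) = 0.7686 × 1.539 = 1.183 d.
D_c = (k_d/k_r) L₀ e^(−k_d t_c) = (0.299/1.60) × 52.3 × e^(−0.299×1.183) = 0.1869 × 52.3 × 0.7020 = 6.861 mg/L.
x_c = v t_c = 0.718 m/s × 1.183 d × 86400 s/d = 73400 m ≈ 73.4 km.

t_c ≈ 1.18 d; D_c ≈ 6.86 mg/L; x_c ≈ 73.4 km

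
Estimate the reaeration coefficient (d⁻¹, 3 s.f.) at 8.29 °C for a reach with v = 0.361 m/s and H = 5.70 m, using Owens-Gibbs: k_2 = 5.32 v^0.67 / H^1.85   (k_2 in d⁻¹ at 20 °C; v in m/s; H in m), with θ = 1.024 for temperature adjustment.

k_2(20) = 5.32 × 0.361^0.67 / 5.70^1.85 = 5.32 × 0.5053 / 25.02 = 0.1074 d⁻¹.
k_2(8.29) = 0.1074 × 1.024^(8.29−20) = 0.1074 × 0.7575 = 0.08137 d⁻¹.

k_2 ≈ 0.0814 d⁻¹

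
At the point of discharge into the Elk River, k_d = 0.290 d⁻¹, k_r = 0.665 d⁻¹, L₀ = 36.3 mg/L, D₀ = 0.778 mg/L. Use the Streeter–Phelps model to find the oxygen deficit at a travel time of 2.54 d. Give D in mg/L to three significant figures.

k_d L₀/(k_r−k_d) = 0.290×36.3/(0.665−0.290) = 10.53/0.3750 = 28.07 mg/L.
e^(−k_d t) = e^(−0.290×2.540) = 0.4787; e^(−k_r t) = e^(−0.665×2.540) = 0.1847.
D = 28.07 × (0.4787 − 0.1847) + 0.778 × 0.1847 = 8.255 + 0.1437 = 8.398 mg/L.

D ≈ 8.40 mg/L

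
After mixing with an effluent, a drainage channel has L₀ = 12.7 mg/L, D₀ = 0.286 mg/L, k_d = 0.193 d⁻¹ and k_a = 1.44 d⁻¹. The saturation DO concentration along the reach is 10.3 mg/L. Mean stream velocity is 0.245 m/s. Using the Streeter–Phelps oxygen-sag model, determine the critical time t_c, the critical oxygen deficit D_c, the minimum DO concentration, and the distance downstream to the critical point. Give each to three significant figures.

At the critical point dD/dt = 0, so k_d L₀ e^(−k_d t) = k_a D. Substituting D(t) from the Streeter–Phelps equation and solving for t gives
t_c = ln[(k_a/k_d)(1 − D₀(k_a−k_d)/(k_d L₀))] / (k_a−k_d).
Here k_a−k_d = 1.247 d⁻¹ and 1 − D₀(k_a−k_d)/(k_d L₀) = 1 − 0.286×1.247/(0.193×12.7) = 0.8545, so
t_c = ln(7.461 × 0.8545) / 1.247 = 1.852 / 1.247 = 1.486 d.
L(t_c) = L₀ e^(−k_d t_c) = 12.7 × 0.7507 = 9.534 mg/L, and at the critical point k_a D_c = k_d L, so D_c = (0.193/1.44) × 9.534 = 1.278 mg/L.
Minimum DO = C_s − D_c = 10.3 − 1.278 = 9.022 mg/L.
x_c = v t_c = 0.245 m/s × 1.486 d × 86400 s/d = 31450 m ≈ 31.4 km.

t_c ≈ 1.49 d; D_c ≈ 1.28 mg/L; min DO ≈ 9.02 mg/L; x_c ≈ 31.4 km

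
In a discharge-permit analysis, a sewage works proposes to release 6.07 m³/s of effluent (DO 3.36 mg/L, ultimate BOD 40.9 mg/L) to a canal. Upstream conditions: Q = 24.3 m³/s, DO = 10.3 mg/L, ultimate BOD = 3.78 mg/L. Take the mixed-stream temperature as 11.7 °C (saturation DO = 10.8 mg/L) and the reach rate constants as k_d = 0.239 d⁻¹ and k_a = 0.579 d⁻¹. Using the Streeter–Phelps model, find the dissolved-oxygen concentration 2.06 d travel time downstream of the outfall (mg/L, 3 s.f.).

DO ≈ 7.80 mg/L

Mixed DO = (24.3×10.3 + 6.07×3.36)/(24.3+6.07) = 270.7/30.37 = 8.913 mg/L.
Mixed L₀ = (24.3×3.78 + 6.07×40.9)/(30.37) = 340.1/30.37 = 11.20 mg/L.
Initial deficit D₀ = C_s − DO₀ = 10.8 − 8.913 = 1.887 mg/L.
D(2.06) = [0.239×11.20/(0.579−0.239)](e^(−0.239×2.06) − e^(−0.579×2.06)) + 1.887 e^(−0.579×2.06)
= 7.872 × (0.6112 − 0.3034) + 1.887 × 0.3034 = 2.996 mg/L.
DO = 10.8 − 2.996 = 7.804 mg/L.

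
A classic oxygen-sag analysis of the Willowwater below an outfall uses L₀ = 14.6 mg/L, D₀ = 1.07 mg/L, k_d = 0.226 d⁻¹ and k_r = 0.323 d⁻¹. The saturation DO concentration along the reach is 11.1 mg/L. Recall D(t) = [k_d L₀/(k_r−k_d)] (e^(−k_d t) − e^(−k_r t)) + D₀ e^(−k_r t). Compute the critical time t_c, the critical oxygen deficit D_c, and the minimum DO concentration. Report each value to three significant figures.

t_c ≈ 3.35 d; D_c ≈ 4.79 mg/L; min DO ≈ 6.31 mg/L

At the critical point dD/dt = 0, so k_d L₀ e^(−k_d t) = k_r D. Substituting D(t) from the Streeter–Phelps equation and solving for t gives
t_c = ln[(k_r/k_d)(1 − D₀(k_r−k_d)/(k_d L₀))] / (k_r−k_d).
Here k_r−k_d = 0.09700 d⁻¹ and 1 − D₀(k_r−k_d)/(k_d L₀) = 1 − 1.07×0.09700/(0.226×14.6) = 0.9685, so
t_c = ln(1.429 × 0.9685) / 0.09700 = 0.3252 / 0.09700 = 3.352 d.
D_c = (k_d/k_r) L₀ e^(−k_d t_c) = (0.226/0.323) × 14.6 × e^(−0.226×3.352) = 0.6997 × 14.6 × 0.4688 = 4.789 mg/L.
Minimum DO = C_s − D_c = 11.1 − 4.789 = 6.311 mg/L.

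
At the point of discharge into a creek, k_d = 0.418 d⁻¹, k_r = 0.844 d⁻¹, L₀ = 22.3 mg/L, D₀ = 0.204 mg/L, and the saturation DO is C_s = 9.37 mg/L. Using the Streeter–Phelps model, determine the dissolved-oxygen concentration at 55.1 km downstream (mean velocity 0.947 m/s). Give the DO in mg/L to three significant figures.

DO ≈ 5.14 mg/L

Travel time t = x/v = 55.1 km / (0.947 m/s) = 55100 m / 0.947 m/s = 58180 s = 0.6734 d.
k_d L₀/(k_r−k_d) = 0.418×22.3/(0.844−0.418) = 9.321/0.4260 = 21.88 mg/L.
e^(−k_d t) = e^(−0.418×0.6734) = 0.7547; e^(−k_r t) = e^(−0.844×0.6734) = 0.5664.
D = 21.88 × (0.7547 − 0.5664) + 0.204 × 0.5664 = 4.118 + 0.1156 = 4.234 mg/L.
DO = C_s − D = 9.37 − 4.234 = 5.136 mg/L.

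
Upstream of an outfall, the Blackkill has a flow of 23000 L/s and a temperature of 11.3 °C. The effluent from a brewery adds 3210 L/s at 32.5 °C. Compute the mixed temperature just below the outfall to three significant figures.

Flow-weighted mixing: C = (Q_r C_r + Q_w C_w)/(Q_r + Q_w)
= (23000×11.3 + 3210×32.5)/(23000 + 3210) = 364200/26210 = 13.90 °C.

13.9 °C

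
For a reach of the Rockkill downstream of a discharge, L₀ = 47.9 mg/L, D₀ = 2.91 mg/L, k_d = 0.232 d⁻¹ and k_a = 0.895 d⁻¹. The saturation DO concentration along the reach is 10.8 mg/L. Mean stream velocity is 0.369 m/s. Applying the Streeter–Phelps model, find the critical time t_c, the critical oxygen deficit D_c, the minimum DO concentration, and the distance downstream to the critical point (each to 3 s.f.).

t_c ≈ 1.75 d; D_c ≈ 8.28 mg/L; min DO ≈ 2.52 mg/L; x_c ≈ 55.8 km

With k_a/k_d = 3.858 and 1 − D₀(k_a−k_d)/(k_d L₀) = 0.8264,
t_c = ln(3.858 × 0.8264) / (0.895 − 0.232) = ln(3.188) / 0.6630 = 1.159/0.6630 = 1.749 d.
L(t_c) = L₀ e^(−k_d t_c) = 47.9 × 0.6665 = 31.93 mg/L, and at the critical point k_a D_c = k_d L, so D_c = (0.232/0.895) × 31.93 = 8.276 mg/L.
Minimum DO = C_s − D_c = 10.8 − 8.276 = 2.524 mg/L.
x_c = v t_c = 0.369 m/s × 1.749 d × 86400 s/d = 55750 m ≈ 55.8 km.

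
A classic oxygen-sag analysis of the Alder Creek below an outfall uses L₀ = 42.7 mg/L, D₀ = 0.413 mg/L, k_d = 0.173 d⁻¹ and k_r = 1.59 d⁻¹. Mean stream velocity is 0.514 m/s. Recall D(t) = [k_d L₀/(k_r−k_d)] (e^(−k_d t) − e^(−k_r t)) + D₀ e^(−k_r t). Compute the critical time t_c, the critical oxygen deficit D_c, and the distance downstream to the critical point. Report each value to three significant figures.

t_c ≈ 1.51 d; D_c ≈ 3.58 mg/L; x_c ≈ 66.9 km

With k_r/k_d = 9.191 and 1 − D₀(k_r−k_d)/(k_d L₀) = 0.9208,
t_c = ln(9.191 × 0.9208) / (1.59 − 0.173) = ln(8.463) / 1.417 = 2.136/1.417 = 1.507 d.
L(t_c) = L₀ e^(−k_d t_c) = 42.7 × 0.7705 = 32.90 mg/L, and at the critical point k_r D_c = k_d L, so D_c = (0.173/1.59) × 32.90 = 3.580 mg/L.
x_c = v t_c = 0.514 m/s × 1.507 d × 86400 s/d = 66930 m ≈ 66.9 km.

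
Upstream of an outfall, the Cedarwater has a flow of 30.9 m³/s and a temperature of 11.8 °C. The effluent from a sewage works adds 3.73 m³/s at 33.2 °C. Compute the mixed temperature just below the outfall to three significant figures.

Flow-weighted mixing: C = (Q_r C_r + Q_w C_w)/(Q_r + Q_w)
= (30.9×11.8 + 3.73×33.2)/(30.9 + 3.73) = 488.5/34.63 = 14.10 °C.

14.1 °C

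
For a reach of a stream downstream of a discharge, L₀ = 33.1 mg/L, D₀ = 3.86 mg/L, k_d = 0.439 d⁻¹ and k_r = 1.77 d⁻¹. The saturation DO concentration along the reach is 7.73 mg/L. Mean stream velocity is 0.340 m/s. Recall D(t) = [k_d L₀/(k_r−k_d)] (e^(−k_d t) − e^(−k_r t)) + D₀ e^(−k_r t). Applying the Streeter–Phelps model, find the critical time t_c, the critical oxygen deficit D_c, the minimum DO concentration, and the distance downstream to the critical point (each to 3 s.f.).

At the critical point dD/dt = 0, so k_d L₀ e^(−k_d t) = k_r D. Substituting D(t) from the Streeter–Phelps equation and solving for t gives
t_c = ln[(k_r/k_d)(1 − D₀(k_r−k_d)/(k_d L₀))] / (k_r−k_d).
Here k_r−k_d = 1.331 d⁻¹ and 1 − D₀(k_r−k_d)/(k_d L₀) = 1 − 3.86×1.331/(0.439×33.1) = 0.6464, so
t_c = ln(4.032 × 0.6464) / 1.331 = 0.9579 / 1.331 = 0.7197 d.
L(t_c) = L₀ e^(−k_d t_c) = 33.1 × 0.7291 = 24.13 mg/L, and at the critical point k_r D_c = k_d L, so D_c = (0.439/1.77) × 24.13 = 5.986 mg/L.
Minimum DO = C_s − D_c = 7.73 − 5.986 = 1.744 mg/L.
x_c = v t_c = 0.340 m/s × 0.7197 d × 86400 s/d = 21140 m ≈ 21.1 km.

t_c ≈ 0.720 d; D_c ≈ 5.99 mg/L; min DO ≈ 1.74 mg/L; x_c ≈ 21.1 km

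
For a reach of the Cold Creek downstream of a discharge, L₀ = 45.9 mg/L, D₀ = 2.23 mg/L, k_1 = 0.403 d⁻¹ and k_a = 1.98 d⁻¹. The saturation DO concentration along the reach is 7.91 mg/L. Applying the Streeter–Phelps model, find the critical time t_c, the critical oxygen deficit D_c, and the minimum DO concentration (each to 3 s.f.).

t_c = [1/(k_a−k_1)] ln[(k_a/k_1)(1 − D₀(k_a−k_1)/(k_1 L₀))]
= [1/(1.98−0.403)] ln[(1.98/0.403)(1 − 2.23×1.577/(0.403×45.9))]
= (1/1.577) ln[4.913 × 0.8099] = 0.6341 × ln(3.979) = 0.6341 × 1.381 = 0.8757 d.
L(t_c) = L₀ e^(−k_1 t_c) = 45.9 × 0.7026 = 32.25 mg/L, and at the critical point k_a D_c = k_1 L, so D_c = (0.403/1.98) × 32.25 = 6.564 mg/L.
Minimum DO = C_s − D_c = 7.91 − 6.564 = 1.346 mg/L.

t_c ≈ 0.876 d; D_c ≈ 6.56 mg/L; min DO ≈ 1.35 mg/L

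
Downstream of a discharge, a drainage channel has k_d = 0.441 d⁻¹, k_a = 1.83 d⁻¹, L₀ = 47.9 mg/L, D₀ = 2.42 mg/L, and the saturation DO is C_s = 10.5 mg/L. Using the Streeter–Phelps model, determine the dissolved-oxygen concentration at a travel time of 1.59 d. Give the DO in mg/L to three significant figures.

DO ≈ 3.65 mg/L

k_d L₀/(k_a−k_d) = 0.441×47.9/(1.83−0.441) = 21.12/1.389 = 15.21 mg/L.
e^(−k_d t) = e^(−0.441×1.590) = 0.4960; e^(−k_a t) = e^(−1.83×1.590) = 0.05449.
D = 15.21 × (0.4960 − 0.05449) + 2.42 × 0.05449 = 6.714 + 0.1319 = 6.846 mg/L.
DO = C_s − D = 10.5 − 6.846 = 3.654 mg/L.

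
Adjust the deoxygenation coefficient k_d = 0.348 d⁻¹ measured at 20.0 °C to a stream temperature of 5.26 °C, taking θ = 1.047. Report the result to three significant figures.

k_d ≈ 0.177 d⁻¹

k_d(T₂) = k_d(T₁) · θ^(T₂−T₁) = 0.348 × 1.047^(5.26−20.0)
= 0.348 × 1.047^-14.7 = 0.348 × 0.5081 = 0.1768 d⁻¹.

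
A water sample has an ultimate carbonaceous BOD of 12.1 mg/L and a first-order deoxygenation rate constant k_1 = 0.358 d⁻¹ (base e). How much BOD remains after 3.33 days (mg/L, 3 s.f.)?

L_t = L₀ e^(−k_1 t) = 12.1 × e^(−0.358×3.33) = 12.1 × 0.3036 = 3.673 mg/L.

L ≈ 3.67 mg/L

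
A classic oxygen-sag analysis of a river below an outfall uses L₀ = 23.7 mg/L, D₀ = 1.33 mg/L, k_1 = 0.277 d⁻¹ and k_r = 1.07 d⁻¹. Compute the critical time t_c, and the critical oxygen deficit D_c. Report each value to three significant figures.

With k_r/k_1 = 3.863 and 1 − D₀(k_r−k_1)/(k_1 L₀) = 0.8393,
t_c = ln(3.863 × 0.8393) / (1.07 − 0.277) = ln(3.242) / 0.7930 = 1.176/0.7930 = 1.483 d.
L(t_c) = L₀ e^(−k_1 t_c) = 23.7 × 0.6631 = 15.71 mg/L, and at the critical point k_r D_c = k_1 L, so D_c = (0.277/1.07) × 15.71 = 4.068 mg/L.

t_c ≈ 1.48 d; D_c ≈ 4.07 mg/L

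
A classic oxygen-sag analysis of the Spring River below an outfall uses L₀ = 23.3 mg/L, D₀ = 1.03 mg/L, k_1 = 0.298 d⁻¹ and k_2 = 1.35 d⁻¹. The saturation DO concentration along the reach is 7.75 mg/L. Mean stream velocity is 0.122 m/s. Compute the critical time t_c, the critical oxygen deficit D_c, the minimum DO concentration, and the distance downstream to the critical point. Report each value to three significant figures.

t_c ≈ 1.27 d; D_c ≈ 3.52 mg/L; min DO ≈ 4.23 mg/L; x_c ≈ 13.4 km

With k_2/k_1 = 4.530 and 1 − D₀(k_2−k_1)/(k_1 L₀) = 0.8439,
t_c = ln(4.530 × 0.8439) / (1.35 − 0.298) = ln(3.823) / 1.052 = 1.341/1.052 = 1.275 d.
L(t_c) = L₀ e^(−k_1 t_c) = 23.3 × 0.6839 = 15.94 mg/L, and at the critical point k_2 D_c = k_1 L, so D_c = (0.298/1.35) × 15.94 = 3.518 mg/L.
Minimum DO = C_s − D_c = 7.75 − 3.518 = 4.232 mg/L.
x_c = v t_c = 0.122 m/s × 1.275 d × 86400 s/d = 13440 m ≈ 13.4 km.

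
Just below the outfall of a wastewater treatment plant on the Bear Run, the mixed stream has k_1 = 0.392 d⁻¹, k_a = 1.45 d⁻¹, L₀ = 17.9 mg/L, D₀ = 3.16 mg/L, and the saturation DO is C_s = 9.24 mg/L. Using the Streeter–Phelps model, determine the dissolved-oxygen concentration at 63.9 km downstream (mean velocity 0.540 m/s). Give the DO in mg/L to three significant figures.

DO ≈ 5.84 mg/L

Travel time t = x/v = 63.9 km / (0.540 m/s) = 63900 m / 0.540 m/s = 118300 s = 1.370 d.
k_1 L₀/(k_a−k_1) = 0.392×17.9/(1.45−0.392) = 7.017/1.058 = 6.632 mg/L.
e^(−k_1 t) = e^(−0.392×1.370) = 0.5846; e^(−k_a t) = e^(−1.45×1.370) = 0.1373.
D = 6.632 × (0.5846 − 0.1373) + 3.16 × 0.1373 = 2.967 + 0.4337 = 3.400 mg/L.
DO = C_s − D = 9.24 − 3.400 = 5.840 mg/L.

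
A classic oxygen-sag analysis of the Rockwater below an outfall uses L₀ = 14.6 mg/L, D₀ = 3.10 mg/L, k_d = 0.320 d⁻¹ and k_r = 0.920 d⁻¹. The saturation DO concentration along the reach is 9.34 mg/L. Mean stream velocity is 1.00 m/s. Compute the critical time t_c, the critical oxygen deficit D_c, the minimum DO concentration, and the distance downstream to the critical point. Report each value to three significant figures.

t_c ≈ 0.914 d; D_c ≈ 3.79 mg/L; min DO ≈ 5.55 mg/L; x_c ≈ 79.0 km

At the critical point dD/dt = 0, so k_d L₀ e^(−k_d t) = k_r D. Substituting D(t) from the Streeter–Phelps equation and solving for t gives
t_c = ln[(k_r/k_d)(1 − D₀(k_r−k_d)/(k_d L₀))] / (k_r−k_d).
Here k_r−k_d = 0.6000 d⁻¹ and 1 − D₀(k_r−k_d)/(k_d L₀) = 1 − 3.10×0.6000/(0.320×14.6) = 0.6019, so
t_c = ln(2.875 × 0.6019) / 0.6000 = 0.5484 / 0.6000 = 0.9139 d.
D_c = (k_d/k_r) L₀ e^(−k_d t_c) = (0.320/0.920) × 14.6 × e^(−0.320×0.9139) = 0.3478 × 14.6 × 0.7464 = 3.791 mg/L.
Minimum DO = C_s − D_c = 9.34 − 3.791 = 5.549 mg/L.
x_c = v t_c = 1.00 m/s × 0.9139 d × 86400 s/d = 78960 m ≈ 79.0 km.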